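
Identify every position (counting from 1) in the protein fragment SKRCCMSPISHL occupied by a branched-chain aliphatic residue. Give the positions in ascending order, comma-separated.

9, 12

V, L, and I make up the branched-chain aliphatic group.
Matching residues: I9, L12.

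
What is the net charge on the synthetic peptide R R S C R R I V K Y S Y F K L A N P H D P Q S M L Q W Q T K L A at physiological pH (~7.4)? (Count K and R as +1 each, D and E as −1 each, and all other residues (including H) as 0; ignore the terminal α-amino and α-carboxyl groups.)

Positive (K, R): R1, R2, R5, R6, K9, K14, K30 → +7.
Negative (D, E): D20 → −1.
Net charge = (+7) + (−1) = +6.

+6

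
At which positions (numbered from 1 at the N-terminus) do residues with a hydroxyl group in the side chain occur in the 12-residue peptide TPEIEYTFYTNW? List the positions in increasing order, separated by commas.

1, 6, 7, 9, 10

S, T, and Y are the three residues with a side-chain hydroxyl.
Matching residues: T1, Y6, T7, Y9, T10.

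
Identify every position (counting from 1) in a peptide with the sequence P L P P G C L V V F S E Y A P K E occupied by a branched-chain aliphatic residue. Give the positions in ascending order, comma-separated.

2, 7, 8, 9

Matching residues: L2, L7, V8, V9.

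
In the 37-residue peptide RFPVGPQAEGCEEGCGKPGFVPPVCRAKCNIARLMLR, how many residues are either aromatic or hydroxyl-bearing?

2

Aromatic: F, W, Y. Hydroxyl-bearing: S, T, Y.
Aromatic residues here: F2, F20 (2).
Hydroxyl-bearing residues here: none (0).
(Y belongs to both groups, but none appear in this sequence.) Total = 2 + 0 = 2.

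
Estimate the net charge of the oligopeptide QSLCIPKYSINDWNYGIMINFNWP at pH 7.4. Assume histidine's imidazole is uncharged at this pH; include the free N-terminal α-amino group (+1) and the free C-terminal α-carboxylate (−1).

Near pH 7.4, K and R contribute +1 each, D and E contribute −1 each, and every other side chain (His included, as stated) is uncharged.
Positive (K, R): K7 → +1.
Negative (D, E): D12 → −1.
The N-terminus (+1) and C-terminus (−1) cancel.
Net charge = (+1) + (−1) = 0.

0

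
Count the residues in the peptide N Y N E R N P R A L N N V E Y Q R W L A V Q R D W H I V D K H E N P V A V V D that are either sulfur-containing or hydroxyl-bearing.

2

Sulfur-containing: C, M. Hydroxyl-bearing: S, T, Y.
Sulfur-containing residues here: none (0).
Hydroxyl-bearing residues here: Y2, Y15 (2).
The two groups share no amino acid, so total = 0 + 2 = 2.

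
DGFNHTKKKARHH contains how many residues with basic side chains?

K, R, and H are the three residues with basic side chains (ε-amine, guanidinium, and imidazole respectively).
Matching residues: H5, K7, K8, K9, R11, H12, H13.

7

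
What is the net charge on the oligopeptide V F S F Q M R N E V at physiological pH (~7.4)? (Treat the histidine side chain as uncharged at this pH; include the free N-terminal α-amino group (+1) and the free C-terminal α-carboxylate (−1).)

0

The side chains ionized at physiological pH are Lys/Arg (+1) and Asp/Glu (−1); with His treated as neutral, nothing else contributes.
Positive (K, R): R7 → +1.
Negative (D, E): E9 → −1.
The N-terminus (+1) and C-terminus (−1) cancel.
Net charge = (+1) + (−1) = 0.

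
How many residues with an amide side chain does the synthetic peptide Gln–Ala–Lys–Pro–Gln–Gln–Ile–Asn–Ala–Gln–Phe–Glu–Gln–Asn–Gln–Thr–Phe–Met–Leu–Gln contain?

The amide-side-chain residues are Asn (N) and Gln (Q).
Matching residues: Gln1, Gln5, Gln6, Asn8, Gln10, Gln13, Asn14, Gln15, Gln20.

9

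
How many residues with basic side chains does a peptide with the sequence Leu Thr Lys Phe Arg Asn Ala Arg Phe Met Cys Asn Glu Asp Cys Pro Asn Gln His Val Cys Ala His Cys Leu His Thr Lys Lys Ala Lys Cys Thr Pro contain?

9

The basic amino acids are Lys (K), Arg (R), and His (H).
Matching residues: Lys3, Arg5, Arg8, His19, His23, His26, Lys28, Lys29, Lys31.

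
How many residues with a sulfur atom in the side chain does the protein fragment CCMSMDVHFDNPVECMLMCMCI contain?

The sulfur-bearing residues are cysteine (–SH) and methionine (–S–CH₃).
Matching residues: C1, C2, M3, M5, C15, M16, M18, C19, M20, C21.

10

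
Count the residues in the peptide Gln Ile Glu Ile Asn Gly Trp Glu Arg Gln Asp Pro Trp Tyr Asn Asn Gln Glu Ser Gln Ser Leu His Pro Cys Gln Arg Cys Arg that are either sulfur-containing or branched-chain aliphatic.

5

Sulfur-containing: C, M. Branched-chain aliphatic: I, L, V.
Sulfur-containing residues here: Cys25, Cys28 (2).
Branched-chain aliphatic residues here: Ile2, Ile4, Leu22 (3).
The two groups share no amino acid, so total = 2 + 3 = 5.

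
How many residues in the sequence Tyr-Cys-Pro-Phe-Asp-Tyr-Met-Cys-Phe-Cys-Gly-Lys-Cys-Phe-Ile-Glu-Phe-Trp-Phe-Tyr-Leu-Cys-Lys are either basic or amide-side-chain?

2

Basic: H, K, R. Amide-side-chain: N, Q.
Basic residues here: Lys12, Lys23 (2).
Amide-side-chain residues here: none (0).
The two groups share no amino acid, so total = 2 + 0 = 2.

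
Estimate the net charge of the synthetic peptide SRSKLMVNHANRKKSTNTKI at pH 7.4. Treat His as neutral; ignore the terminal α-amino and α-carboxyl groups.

+6

At pH ~7.4 the Lys and Arg side chains are protonated (+1), the Asp and Glu side chains are deprotonated (−1), and with His taken as neutral all other side chains carry no charge.
Positive (K, R): R2, K4, R12, K13, K14, K19 → +6.
Negative (D, E): none → −0.
Net charge = (+6) + (−0) = +6.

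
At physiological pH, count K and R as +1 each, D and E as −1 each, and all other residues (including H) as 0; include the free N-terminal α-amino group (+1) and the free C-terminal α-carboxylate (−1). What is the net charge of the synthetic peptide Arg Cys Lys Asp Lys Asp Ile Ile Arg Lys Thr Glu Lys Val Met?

+3

Positive (K, R): Arg1, Lys3, Lys5, Arg9, Lys10, Lys13 → +6.
Negative (D, E): Asp4, Asp6, Glu12 → −3.
The N-terminus (+1) and C-terminus (−1) cancel.
Net charge = (+6) + (−3) = +3.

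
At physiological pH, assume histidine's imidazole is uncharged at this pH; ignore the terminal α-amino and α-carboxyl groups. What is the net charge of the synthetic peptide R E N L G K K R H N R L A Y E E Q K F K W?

+4

The side chains ionized at physiological pH are Lys/Arg (+1) and Asp/Glu (−1); with His treated as neutral, nothing else contributes.
Positive (K, R): R1, K6, K7, R8, R11, K18, K20 → +7.
Negative (D, E): E2, E15, E16 → −3.
Net charge = (+7) + (−3) = +4.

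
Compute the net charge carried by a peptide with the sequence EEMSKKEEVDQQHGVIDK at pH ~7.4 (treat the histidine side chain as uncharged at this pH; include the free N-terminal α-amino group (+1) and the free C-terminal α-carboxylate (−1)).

-3

The side chains ionized at physiological pH are Lys/Arg (+1) and Asp/Glu (−1); with His treated as neutral, nothing else contributes.
Positive (K, R): K5, K6, K18 → +3.
Negative (D, E): E1, E2, E7, E8, D10, D17 → −6.
The N-terminus (+1) and C-terminus (−1) cancel.
Net charge = (+3) + (−6) = −3.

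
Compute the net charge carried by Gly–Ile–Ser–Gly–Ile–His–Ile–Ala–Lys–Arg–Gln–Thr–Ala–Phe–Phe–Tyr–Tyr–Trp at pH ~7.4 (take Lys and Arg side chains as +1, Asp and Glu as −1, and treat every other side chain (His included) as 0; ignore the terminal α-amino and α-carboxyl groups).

Positive (K, R): Lys9, Arg10 → +2.
Negative (D, E): none → −0.
Net charge = (+2) + (−0) = +2.

+2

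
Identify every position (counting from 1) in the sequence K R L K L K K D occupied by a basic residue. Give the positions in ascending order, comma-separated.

1, 2, 4, 6, 7

Lysine (K), arginine (R), and histidine (H) have basic, nitrogen-containing side chains.
Matching residues: K1, R2, K4, K6, K7.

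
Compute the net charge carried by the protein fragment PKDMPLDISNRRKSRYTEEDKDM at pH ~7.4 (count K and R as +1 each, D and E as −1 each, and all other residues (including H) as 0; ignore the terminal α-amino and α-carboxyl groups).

Positive (K, R): K2, R11, R12, K13, R15, K21 → +6.
Negative (D, E): D3, D7, E18, E19, D20, D22 → −6.
Net charge = (+6) + (−6) = 0.

0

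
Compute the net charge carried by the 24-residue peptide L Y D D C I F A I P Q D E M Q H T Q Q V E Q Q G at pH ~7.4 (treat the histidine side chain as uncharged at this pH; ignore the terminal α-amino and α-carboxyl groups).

-5

At pH ~7.4 the Lys and Arg side chains are protonated (+1), the Asp and Glu side chains are deprotonated (−1), and with His taken as neutral all other side chains carry no charge.
Positive (K, R): none → +0.
Negative (D, E): D3, D4, D12, E13, E21 → −5.
Net charge = (+0) + (−5) = −5.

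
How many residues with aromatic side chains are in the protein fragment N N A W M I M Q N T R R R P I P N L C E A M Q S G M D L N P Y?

2

F, W, and Y each carry an aromatic ring on the side chain.
Matching residues: W4, Y31.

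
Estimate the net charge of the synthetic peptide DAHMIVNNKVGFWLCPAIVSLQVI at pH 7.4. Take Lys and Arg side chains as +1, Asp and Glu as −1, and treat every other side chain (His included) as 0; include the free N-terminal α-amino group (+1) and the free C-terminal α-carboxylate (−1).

0

Positive (K, R): K9 → +1.
Negative (D, E): D1 → −1.
The N-terminus (+1) and C-terminus (−1) cancel.
Net charge = (+1) + (−1) = 0.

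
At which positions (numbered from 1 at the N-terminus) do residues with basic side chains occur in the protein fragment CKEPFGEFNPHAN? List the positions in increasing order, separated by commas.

Lysine (K), arginine (R), and histidine (H) have basic, nitrogen-containing side chains.
Matching residues: K2, H11.

2, 11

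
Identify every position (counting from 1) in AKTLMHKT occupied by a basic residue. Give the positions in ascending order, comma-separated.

The basic amino acids are Lys (K), Arg (R), and His (H).
Matching residues: K2, H6, K7.

2, 6, 7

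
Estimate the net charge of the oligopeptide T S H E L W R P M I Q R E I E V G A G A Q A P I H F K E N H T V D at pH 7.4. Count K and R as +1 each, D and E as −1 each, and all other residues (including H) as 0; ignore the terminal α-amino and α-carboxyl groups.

-2

Positive (K, R): R7, R12, K27 → +3.
Negative (D, E): E4, E13, E15, E28, D33 → −5.
Net charge = (+3) + (−5) = −2.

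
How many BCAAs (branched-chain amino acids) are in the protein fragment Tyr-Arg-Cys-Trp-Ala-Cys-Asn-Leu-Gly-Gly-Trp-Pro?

V, L, and I make up the branched-chain aliphatic group.
Matching residues: Leu8.

1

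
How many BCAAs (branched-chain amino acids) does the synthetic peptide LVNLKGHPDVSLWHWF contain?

5

The BCAAs are Val, Leu, and Ile — aliphatic side chains with a branch point.
Matching residues: L1, V2, L4, V10, L12.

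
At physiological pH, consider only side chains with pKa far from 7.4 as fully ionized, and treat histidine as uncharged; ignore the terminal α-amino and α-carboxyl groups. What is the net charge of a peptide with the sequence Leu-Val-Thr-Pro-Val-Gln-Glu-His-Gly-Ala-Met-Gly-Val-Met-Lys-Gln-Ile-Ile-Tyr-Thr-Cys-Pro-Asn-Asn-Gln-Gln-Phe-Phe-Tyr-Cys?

The side chains ionized at physiological pH are Lys/Arg (+1) and Asp/Glu (−1); with His treated as neutral, nothing else contributes.
Positive (K, R): Lys15 → +1.
Negative (D, E): Glu7 → −1.
Net charge = (+1) + (−1) = 0.

0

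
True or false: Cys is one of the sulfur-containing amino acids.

Cysteine (C, thiol) and methionine (M, thioether) are the two sulfur-containing amino acids.
Cysteine is in this group.

True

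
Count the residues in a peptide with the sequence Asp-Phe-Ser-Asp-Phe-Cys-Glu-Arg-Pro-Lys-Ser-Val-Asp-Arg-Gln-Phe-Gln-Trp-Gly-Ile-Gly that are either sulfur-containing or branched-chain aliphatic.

3

Sulfur-containing: C, M. Branched-chain aliphatic: I, L, V.
Sulfur-containing residues here: Cys6 (1).
Branched-chain aliphatic residues here: Val12, Ile20 (2).
The two groups share no amino acid, so total = 1 + 2 = 3.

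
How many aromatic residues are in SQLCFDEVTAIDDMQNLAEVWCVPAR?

2

Phenylalanine (F), tryptophan (W), and tyrosine (Y) have aromatic ring side chains.
Matching residues: F5, W21.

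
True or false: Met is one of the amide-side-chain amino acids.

The amide-side-chain residues are Asn (N) and Gln (Q).
Methionine is not in this group.

False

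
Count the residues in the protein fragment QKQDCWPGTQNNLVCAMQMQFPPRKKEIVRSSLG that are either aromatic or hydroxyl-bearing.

5

Aromatic: F, W, Y. Hydroxyl-bearing: S, T, Y.
Aromatic residues here: W6, F21 (2).
Hydroxyl-bearing residues here: T9, S31, S32 (3).
(Y belongs to both groups, but none appear in this sequence.) Total = 2 + 3 = 5.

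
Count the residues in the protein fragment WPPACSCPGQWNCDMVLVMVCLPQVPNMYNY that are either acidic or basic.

1

Acidic: D, E. Basic: H, K, R.
Acidic residues here: D14 (1).
Basic residues here: none (0).
The two groups share no amino acid, so total = 1 + 0 = 1.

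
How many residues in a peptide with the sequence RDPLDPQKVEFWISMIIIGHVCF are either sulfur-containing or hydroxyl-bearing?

Sulfur-containing: C, M. Hydroxyl-bearing: S, T, Y.
Sulfur-containing residues here: M15, C22 (2).
Hydroxyl-bearing residues here: S14 (1).
The two groups share no amino acid, so total = 2 + 1 = 3.

3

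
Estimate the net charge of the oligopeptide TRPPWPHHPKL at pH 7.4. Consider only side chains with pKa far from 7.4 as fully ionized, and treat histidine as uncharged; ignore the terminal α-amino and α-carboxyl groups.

Near pH 7.4, K and R contribute +1 each, D and E contribute −1 each, and every other side chain (His included, as stated) is uncharged.
Positive (K, R): R2, K10 → +2.
Negative (D, E): none → −0.
Net charge = (+2) + (−0) = +2.

+2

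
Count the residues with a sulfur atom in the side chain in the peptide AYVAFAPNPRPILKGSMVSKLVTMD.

2

The sulfur-bearing residues are cysteine (–SH) and methionine (–S–CH₃).
Matching residues: M17, M24.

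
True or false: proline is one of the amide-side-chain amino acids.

False

Only N (asparagine) and Q (glutamine) carry a side-chain carboxamide.
Proline is not in this group.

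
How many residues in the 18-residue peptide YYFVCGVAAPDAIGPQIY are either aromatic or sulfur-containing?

Aromatic: F, W, Y. Sulfur-containing: C, M.
Aromatic residues here: Y1, Y2, F3, Y18 (4).
Sulfur-containing residues here: C5 (1).
The two groups share no amino acid, so total = 4 + 1 = 5.

5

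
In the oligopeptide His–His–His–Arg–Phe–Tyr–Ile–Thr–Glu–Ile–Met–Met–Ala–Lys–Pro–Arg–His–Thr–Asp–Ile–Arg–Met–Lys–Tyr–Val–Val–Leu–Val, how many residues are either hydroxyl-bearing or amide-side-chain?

4

Hydroxyl-bearing: S, T, Y. Amide-side-chain: N, Q.
Hydroxyl-bearing residues here: Tyr6, Thr8, Thr18, Tyr24 (4).
Amide-side-chain residues here: none (0).
The two groups share no amino acid, so total = 4 + 0 = 4.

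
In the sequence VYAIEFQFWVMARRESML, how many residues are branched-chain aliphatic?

4

The BCAAs are Val, Leu, and Ile — aliphatic side chains with a branch point.
Matching residues: V1, I4, V10, L18.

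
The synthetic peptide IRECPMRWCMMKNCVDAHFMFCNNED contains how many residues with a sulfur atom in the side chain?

The sulfur-bearing residues are cysteine (–SH) and methionine (–S–CH₃).
Matching residues: C4, M6, C9, M10, M11, C14, M20, C22.

8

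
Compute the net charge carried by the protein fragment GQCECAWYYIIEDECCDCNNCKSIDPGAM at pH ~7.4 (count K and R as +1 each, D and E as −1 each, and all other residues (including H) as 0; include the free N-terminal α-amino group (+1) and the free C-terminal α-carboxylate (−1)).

Positive (K, R): K22 → +1.
Negative (D, E): E4, E12, D13, E14, D17, D25 → −6.
The N-terminus (+1) and C-terminus (−1) cancel.
Net charge = (+1) + (−6) = −5.

-5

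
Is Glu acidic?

Yes

Only D (aspartate) and E (glutamate) carry a side-chain carboxylic acid.
Glutamate is in this group.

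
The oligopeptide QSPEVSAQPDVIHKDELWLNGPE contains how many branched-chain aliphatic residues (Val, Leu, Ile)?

Matching residues: V5, V11, I12, L17, L19.

5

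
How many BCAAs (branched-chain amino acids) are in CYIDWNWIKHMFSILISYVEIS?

Valine (V), leucine (L), and isoleucine (I) are the branched-chain amino acids.
Matching residues: I3, I8, I14, L15, I16, V19, I21.

7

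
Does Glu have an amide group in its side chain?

No

Asparagine (N) and glutamine (Q) have uncharged amide side chains.
Glutamate is not in this group.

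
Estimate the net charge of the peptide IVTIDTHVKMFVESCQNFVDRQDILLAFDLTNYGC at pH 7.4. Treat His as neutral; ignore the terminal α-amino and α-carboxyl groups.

-3

Near pH 7.4, K and R contribute +1 each, D and E contribute −1 each, and every other side chain (His included, as stated) is uncharged.
Positive (K, R): K9, R21 → +2.
Negative (D, E): D5, E13, D20, D23, D29 → −5.
Net charge = (+2) + (−5) = −3.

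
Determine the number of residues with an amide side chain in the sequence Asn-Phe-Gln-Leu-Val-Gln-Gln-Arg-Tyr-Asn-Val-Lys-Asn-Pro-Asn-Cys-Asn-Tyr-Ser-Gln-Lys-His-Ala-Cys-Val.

Only N (asparagine) and Q (glutamine) carry a side-chain carboxamide.
Matching residues: Asn1, Gln3, Gln6, Gln7, Asn10, Asn13, Asn15, Asn17, Gln20.

9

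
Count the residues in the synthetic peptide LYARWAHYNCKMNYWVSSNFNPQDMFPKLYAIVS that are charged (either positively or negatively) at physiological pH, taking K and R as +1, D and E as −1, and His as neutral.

4

Charged side chains at pH ~7.4: K, R (positive); D, E (negative).
Matching residues: R4, K11, D24, K28.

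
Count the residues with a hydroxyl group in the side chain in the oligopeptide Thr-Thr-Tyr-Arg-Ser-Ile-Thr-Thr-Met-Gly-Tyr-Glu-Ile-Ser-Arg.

The –OH-bearing residues are Ser, Thr (aliphatic alcohols), and Tyr (phenol).
Matching residues: Thr1, Thr2, Tyr3, Ser5, Thr7, Thr8, Tyr11, Ser14.

8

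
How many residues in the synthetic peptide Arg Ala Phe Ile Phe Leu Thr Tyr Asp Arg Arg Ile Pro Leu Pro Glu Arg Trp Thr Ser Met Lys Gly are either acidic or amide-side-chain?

Acidic: D, E. Amide-side-chain: N, Q.
Acidic residues here: Asp9, Glu16 (2).
Amide-side-chain residues here: none (0).
The two groups share no amino acid, so total = 2 + 0 = 2.

2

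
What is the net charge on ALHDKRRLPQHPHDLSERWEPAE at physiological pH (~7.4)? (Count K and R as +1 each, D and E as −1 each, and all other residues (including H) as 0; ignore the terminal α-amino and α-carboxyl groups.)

Positive (K, R): K5, R6, R7, R18 → +4.
Negative (D, E): D4, D14, E17, E20, E23 → −5.
Net charge = (+4) + (−5) = −1.

-1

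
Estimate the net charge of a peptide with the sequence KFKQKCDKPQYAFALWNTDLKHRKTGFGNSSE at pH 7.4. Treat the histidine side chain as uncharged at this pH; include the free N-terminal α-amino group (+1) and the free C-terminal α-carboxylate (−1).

+4

The side chains ionized at physiological pH are Lys/Arg (+1) and Asp/Glu (−1); with His treated as neutral, nothing else contributes.
Positive (K, R): K1, K3, K5, K8, K21, R23, K24 → +7.
Negative (D, E): D7, D19, E32 → −3.
The N-terminus (+1) and C-terminus (−1) cancel.
Net charge = (+7) + (−3) = +4.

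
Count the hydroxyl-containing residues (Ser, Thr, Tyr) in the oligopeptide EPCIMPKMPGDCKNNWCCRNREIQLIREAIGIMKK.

0

None of the 35 residues belong to this group.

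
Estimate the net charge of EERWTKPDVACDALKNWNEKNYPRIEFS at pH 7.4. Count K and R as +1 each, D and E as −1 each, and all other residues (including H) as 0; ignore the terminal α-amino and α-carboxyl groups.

Positive (K, R): R3, K6, K15, K20, R24 → +5.
Negative (D, E): E1, E2, D8, D12, E19, E26 → −6.
Net charge = (+5) + (−6) = −1.

-1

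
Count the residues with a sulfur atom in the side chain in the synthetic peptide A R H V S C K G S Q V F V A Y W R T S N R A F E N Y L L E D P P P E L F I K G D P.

1

Cysteine (C, thiol) and methionine (M, thioether) are the two sulfur-containing amino acids.
Matching residues: C6.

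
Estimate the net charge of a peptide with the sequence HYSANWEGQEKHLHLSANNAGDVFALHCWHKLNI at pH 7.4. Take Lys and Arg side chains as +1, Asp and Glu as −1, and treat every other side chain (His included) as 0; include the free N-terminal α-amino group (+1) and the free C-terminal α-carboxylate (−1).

-1

Positive (K, R): K11, K31 → +2.
Negative (D, E): E7, E10, D22 → −3.
The N-terminus (+1) and C-terminus (−1) cancel.
Net charge = (+2) + (−3) = −1.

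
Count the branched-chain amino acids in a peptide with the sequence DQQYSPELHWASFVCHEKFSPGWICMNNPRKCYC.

Valine (V), leucine (L), and isoleucine (I) are the branched-chain amino acids.
Matching residues: L8, V14, I24.

3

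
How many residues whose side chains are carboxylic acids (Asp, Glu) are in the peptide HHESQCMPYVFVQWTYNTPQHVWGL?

1

Matching residues: E3.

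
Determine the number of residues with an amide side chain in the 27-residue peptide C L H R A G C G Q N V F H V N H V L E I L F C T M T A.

Only N (asparagine) and Q (glutamine) carry a side-chain carboxamide.
Matching residues: Q9, N10, N15.

3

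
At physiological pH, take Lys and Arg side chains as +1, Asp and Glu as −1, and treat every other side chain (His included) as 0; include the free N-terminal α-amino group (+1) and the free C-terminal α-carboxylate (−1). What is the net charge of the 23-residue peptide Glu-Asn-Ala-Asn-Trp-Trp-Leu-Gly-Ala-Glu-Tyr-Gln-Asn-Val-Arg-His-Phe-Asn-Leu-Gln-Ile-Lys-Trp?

Positive (K, R): Arg15, Lys22 → +2.
Negative (D, E): Glu1, Glu10 → −2.
The N-terminus (+1) and C-terminus (−1) cancel.
Net charge = (+2) + (−2) = 0.

0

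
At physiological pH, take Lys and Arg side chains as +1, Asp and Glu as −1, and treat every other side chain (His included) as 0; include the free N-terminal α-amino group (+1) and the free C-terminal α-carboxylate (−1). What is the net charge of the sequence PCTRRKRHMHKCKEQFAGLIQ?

Positive (K, R): R4, R5, K6, R7, K11, K13 → +6.
Negative (D, E): E14 → −1.
The N-terminus (+1) and C-terminus (−1) cancel.
Net charge = (+6) + (−1) = +5.

+5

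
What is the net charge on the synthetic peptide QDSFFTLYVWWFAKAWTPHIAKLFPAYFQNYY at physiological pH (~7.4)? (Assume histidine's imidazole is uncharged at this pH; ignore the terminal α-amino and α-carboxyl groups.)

At pH ~7.4 the Lys and Arg side chains are protonated (+1), the Asp and Glu side chains are deprotonated (−1), and with His taken as neutral all other side chains carry no charge.
Positive (K, R): K14, K22 → +2.
Negative (D, E): D2 → −1.
Net charge = (+2) + (−1) = +1.

+1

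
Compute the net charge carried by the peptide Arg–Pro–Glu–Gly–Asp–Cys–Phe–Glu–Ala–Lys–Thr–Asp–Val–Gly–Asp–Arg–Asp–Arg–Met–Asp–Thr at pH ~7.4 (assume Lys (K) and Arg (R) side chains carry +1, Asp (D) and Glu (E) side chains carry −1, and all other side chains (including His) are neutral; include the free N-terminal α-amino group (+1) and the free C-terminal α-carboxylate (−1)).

Positive (K, R): Arg1, Lys10, Arg16, Arg18 → +4.
Negative (D, E): Glu3, Asp5, Glu8, Asp12, Asp15, Asp17, Asp20 → −7.
The N-terminus (+1) and C-terminus (−1) cancel.
Net charge = (+4) + (−7) = −3.

-3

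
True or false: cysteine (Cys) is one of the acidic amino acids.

False

The acidic residues are Asp (D) and Glu (E), whose side chains end in a carboxylate group.
Cysteine is not in this group.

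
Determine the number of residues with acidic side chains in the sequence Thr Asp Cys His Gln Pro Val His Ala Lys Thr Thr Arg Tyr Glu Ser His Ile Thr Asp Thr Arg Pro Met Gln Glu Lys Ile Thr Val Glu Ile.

Only D (aspartate) and E (glutamate) carry a side-chain carboxylic acid.
Matching residues: Asp2, Glu15, Asp20, Glu26, Glu31.

5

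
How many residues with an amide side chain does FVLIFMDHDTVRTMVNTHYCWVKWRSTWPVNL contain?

The amide-side-chain residues are Asn (N) and Gln (Q).
Matching residues: N16, N31.

2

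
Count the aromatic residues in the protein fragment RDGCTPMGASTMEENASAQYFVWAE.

3

F, W, and Y each carry an aromatic ring on the side chain.
Matching residues: Y20, F21, W23.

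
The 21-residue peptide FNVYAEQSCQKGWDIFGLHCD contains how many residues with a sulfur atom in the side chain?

Cysteine (C, thiol) and methionine (M, thioether) are the two sulfur-containing amino acids.
Matching residues: C9, C20.

2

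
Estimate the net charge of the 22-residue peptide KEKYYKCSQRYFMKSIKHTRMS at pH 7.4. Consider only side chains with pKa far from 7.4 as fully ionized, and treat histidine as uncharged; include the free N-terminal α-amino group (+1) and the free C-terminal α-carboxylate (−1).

+6

The side chains ionized at physiological pH are Lys/Arg (+1) and Asp/Glu (−1); with His treated as neutral, nothing else contributes.
Positive (K, R): K1, K3, K6, R10, K14, K17, R20 → +7.
Negative (D, E): E2 → −1.
The N-terminus (+1) and C-terminus (−1) cancel.
Net charge = (+7) + (−1) = +6.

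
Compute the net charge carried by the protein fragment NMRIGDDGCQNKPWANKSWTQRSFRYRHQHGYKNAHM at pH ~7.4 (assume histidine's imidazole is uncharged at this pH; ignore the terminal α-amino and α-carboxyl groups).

The side chains ionized at physiological pH are Lys/Arg (+1) and Asp/Glu (−1); with His treated as neutral, nothing else contributes.
Positive (K, R): R3, K12, K17, R22, R25, R27, K33 → +7.
Negative (D, E): D6, D7 → −2.
Net charge = (+7) + (−2) = +5.

+5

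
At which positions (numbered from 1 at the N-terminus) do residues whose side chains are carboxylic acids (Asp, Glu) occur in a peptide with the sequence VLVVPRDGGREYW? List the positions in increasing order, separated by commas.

Matching residues: D7, E11.

7, 11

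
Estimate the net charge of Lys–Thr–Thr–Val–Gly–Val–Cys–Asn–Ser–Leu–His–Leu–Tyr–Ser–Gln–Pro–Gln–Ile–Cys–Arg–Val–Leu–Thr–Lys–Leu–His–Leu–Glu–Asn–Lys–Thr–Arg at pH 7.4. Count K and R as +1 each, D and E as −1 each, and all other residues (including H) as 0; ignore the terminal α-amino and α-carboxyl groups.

+4

Positive (K, R): Lys1, Arg20, Lys24, Lys30, Arg32 → +5.
Negative (D, E): Glu28 → −1.
Net charge = (+5) + (−1) = +4.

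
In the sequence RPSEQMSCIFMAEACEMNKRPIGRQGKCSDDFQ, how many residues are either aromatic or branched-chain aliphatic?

4

Aromatic: F, W, Y. Branched-chain aliphatic: I, L, V.
Aromatic residues here: F10, F32 (2).
Branched-chain aliphatic residues here: I9, I22 (2).
The two groups share no amino acid, so total = 2 + 2 = 4.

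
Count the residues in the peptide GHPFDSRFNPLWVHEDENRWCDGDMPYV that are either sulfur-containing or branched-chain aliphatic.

Sulfur-containing: C, M. Branched-chain aliphatic: I, L, V.
Sulfur-containing residues here: C21, M25 (2).
Branched-chain aliphatic residues here: L11, V13, V28 (3).
The two groups share no amino acid, so total = 2 + 3 = 5.

5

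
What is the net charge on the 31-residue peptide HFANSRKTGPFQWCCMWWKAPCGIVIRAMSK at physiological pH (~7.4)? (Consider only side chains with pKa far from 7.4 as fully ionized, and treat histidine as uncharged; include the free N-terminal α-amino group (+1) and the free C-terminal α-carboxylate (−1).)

The side chains ionized at physiological pH are Lys/Arg (+1) and Asp/Glu (−1); with His treated as neutral, nothing else contributes.
Positive (K, R): R6, K7, K19, R27, K31 → +5.
Negative (D, E): none → −0.
The N-terminus (+1) and C-terminus (−1) cancel.
Net charge = (+5) + (−0) = +5.

+5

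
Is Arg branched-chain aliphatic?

No

Valine (V), leucine (L), and isoleucine (I) are the branched-chain amino acids.
Arginine is not in this group.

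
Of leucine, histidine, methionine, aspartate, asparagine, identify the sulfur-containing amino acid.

methionine

Only Cys (C) and Met (M) have a sulfur atom in the side chain.
Of the listed options, only methionine belongs to this group.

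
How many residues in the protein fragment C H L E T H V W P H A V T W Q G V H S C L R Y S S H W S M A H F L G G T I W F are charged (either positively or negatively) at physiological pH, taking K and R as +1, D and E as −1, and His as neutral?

Charged side chains at pH ~7.4: K, R (positive); D, E (negative).
Matching residues: E4, R22.

2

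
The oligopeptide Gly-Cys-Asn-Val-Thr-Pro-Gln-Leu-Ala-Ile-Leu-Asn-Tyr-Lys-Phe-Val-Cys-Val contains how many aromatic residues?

2

Phenylalanine (F), tryptophan (W), and tyrosine (Y) have aromatic ring side chains.
Matching residues: Tyr13, Phe15.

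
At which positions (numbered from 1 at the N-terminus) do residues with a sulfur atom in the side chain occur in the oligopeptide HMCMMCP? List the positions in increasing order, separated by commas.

2, 3, 4, 5, 6

Cysteine (C, thiol) and methionine (M, thioether) are the two sulfur-containing amino acids.
Matching residues: M2, C3, M4, M5, C6.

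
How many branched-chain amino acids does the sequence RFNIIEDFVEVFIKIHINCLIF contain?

9

Valine (V), leucine (L), and isoleucine (I) are the branched-chain amino acids.
Matching residues: I4, I5, V9, V11, I13, I15, I17, L20, I21.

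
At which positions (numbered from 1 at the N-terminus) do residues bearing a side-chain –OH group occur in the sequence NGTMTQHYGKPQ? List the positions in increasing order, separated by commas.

3, 5, 8

Serine (S), threonine (T), and tyrosine (Y) each carry a hydroxyl group on the side chain.
Matching residues: T3, T5, Y8.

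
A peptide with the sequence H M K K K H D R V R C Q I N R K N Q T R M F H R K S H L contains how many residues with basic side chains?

14

K, R, and H are the three residues with basic side chains (ε-amine, guanidinium, and imidazole respectively).
Matching residues: H1, K3, K4, K5, H6, R8, R10, R15, K16, R20, H23, R24, K25, H27.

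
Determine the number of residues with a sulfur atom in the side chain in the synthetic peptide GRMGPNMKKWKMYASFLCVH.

Cysteine (C, thiol) and methionine (M, thioether) are the two sulfur-containing amino acids.
Matching residues: M3, M7, M12, C18.

4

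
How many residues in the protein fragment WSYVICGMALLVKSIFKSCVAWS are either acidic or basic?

2

Acidic: D, E. Basic: H, K, R.
Acidic residues here: none (0).
Basic residues here: K13, K17 (2).
The two groups share no amino acid, so total = 0 + 2 = 2.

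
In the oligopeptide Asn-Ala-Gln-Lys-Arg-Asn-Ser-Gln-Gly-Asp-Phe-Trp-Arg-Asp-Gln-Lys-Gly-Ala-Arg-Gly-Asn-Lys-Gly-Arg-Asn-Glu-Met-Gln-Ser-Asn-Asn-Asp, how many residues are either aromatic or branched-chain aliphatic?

Aromatic: F, W, Y. Branched-chain aliphatic: I, L, V.
Aromatic residues here: Phe11, Trp12 (2).
Branched-chain aliphatic residues here: none (0).
The two groups share no amino acid, so total = 2 + 0 = 2.

2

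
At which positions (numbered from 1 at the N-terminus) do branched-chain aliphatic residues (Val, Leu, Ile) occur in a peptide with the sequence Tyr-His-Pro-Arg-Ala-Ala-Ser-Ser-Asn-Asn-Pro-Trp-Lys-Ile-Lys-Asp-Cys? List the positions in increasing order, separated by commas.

Matching residues: Ile14.

14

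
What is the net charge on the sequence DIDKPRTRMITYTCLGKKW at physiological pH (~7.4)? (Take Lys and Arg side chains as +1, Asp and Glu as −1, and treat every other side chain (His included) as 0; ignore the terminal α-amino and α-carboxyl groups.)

+3

Positive (K, R): K4, R6, R8, K17, K18 → +5.
Negative (D, E): D1, D3 → −2.
Net charge = (+5) + (−2) = +3.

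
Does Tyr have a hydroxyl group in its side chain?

S, T, and Y are the three residues with a side-chain hydroxyl.
Tyrosine is in this group.

Yes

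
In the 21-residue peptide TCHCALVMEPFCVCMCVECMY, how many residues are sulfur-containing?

9

The sulfur-bearing residues are cysteine (–SH) and methionine (–S–CH₃).
Matching residues: C2, C4, M8, C12, C14, M15, C16, C19, M20.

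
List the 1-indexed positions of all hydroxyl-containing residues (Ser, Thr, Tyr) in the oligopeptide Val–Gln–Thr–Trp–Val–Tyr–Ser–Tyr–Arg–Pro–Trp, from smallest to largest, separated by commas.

3, 6, 7, 8

Matching residues: Thr3, Tyr6, Ser7, Tyr8.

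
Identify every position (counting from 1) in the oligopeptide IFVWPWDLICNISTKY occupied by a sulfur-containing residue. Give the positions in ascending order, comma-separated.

10

Matching residues: C10.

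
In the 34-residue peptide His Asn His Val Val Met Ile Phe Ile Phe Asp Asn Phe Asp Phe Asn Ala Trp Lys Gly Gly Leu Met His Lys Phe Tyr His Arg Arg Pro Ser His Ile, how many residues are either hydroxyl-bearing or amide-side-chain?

5

Hydroxyl-bearing: S, T, Y. Amide-side-chain: N, Q.
Hydroxyl-bearing residues here: Tyr27, Ser32 (2).
Amide-side-chain residues here: Asn2, Asn12, Asn16 (3).
The two groups share no amino acid, so total = 2 + 3 = 5.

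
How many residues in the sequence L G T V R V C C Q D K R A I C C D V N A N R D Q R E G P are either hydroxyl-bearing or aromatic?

1

Hydroxyl-bearing: S, T, Y. Aromatic: F, W, Y.
Hydroxyl-bearing residues here: T3 (1).
Aromatic residues here: none (0).
(Y belongs to both groups, but none appear in this sequence.) Total = 1 + 0 = 1.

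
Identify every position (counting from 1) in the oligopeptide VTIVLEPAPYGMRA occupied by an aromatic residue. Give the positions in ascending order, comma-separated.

10

Phenylalanine (F), tryptophan (W), and tyrosine (Y) have aromatic ring side chains.
Matching residues: Y10.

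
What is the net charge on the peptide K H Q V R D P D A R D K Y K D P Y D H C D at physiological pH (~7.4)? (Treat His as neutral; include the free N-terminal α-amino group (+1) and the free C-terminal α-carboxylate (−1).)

-1

Near pH 7.4, K and R contribute +1 each, D and E contribute −1 each, and every other side chain (His included, as stated) is uncharged.
Positive (K, R): K1, R5, R10, K12, K14 → +5.
Negative (D, E): D6, D8, D11, D15, D18, D21 → −6.
The N-terminus (+1) and C-terminus (−1) cancel.
Net charge = (+5) + (−6) = −1.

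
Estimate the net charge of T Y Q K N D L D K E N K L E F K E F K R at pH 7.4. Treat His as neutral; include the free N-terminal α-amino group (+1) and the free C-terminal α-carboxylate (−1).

+1

Near pH 7.4, K and R contribute +1 each, D and E contribute −1 each, and every other side chain (His included, as stated) is uncharged.
Positive (K, R): K4, K9, K12, K16, K19, R20 → +6.
Negative (D, E): D6, D8, E10, E14, E17 → −5.
The N-terminus (+1) and C-terminus (−1) cancel.
Net charge = (+6) + (−5) = +1.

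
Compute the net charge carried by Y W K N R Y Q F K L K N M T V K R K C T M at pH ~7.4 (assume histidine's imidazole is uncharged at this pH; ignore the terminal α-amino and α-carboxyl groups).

At pH ~7.4 the Lys and Arg side chains are protonated (+1), the Asp and Glu side chains are deprotonated (−1), and with His taken as neutral all other side chains carry no charge.
Positive (K, R): K3, R5, K9, K11, K16, R17, K18 → +7.
Negative (D, E): none → −0.
Net charge = (+7) + (−0) = +7.

+7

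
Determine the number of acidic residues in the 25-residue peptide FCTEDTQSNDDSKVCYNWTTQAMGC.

4

Aspartate (D) and glutamate (E) have carboxylic-acid side chains and are the acidic amino acids.
Matching residues: E4, D5, D10, D11.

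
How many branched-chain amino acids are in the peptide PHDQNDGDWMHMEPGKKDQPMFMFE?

Valine (V), leucine (L), and isoleucine (I) are the branched-chain amino acids.
None of the 25 residues belong to this group.

0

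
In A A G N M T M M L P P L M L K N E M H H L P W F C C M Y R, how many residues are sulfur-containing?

8

Only Cys (C) and Met (M) have a sulfur atom in the side chain.
Matching residues: M5, M7, M8, M13, M18, C25, C26, M27.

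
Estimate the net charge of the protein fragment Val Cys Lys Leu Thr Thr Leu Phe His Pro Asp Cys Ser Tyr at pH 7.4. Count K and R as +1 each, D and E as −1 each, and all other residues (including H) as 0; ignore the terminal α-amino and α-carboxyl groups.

Positive (K, R): Lys3 → +1.
Negative (D, E): Asp11 → −1.
Net charge = (+1) + (−1) = 0.

0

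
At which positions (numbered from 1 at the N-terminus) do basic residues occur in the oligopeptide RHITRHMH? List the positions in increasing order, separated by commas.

The basic amino acids are Lys (K), Arg (R), and His (H).
Matching residues: R1, H2, R5, H6, H8.

1, 2, 5, 6, 8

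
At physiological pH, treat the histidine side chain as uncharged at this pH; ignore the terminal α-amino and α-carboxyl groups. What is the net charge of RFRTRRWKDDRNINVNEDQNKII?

+3

The side chains ionized at physiological pH are Lys/Arg (+1) and Asp/Glu (−1); with His treated as neutral, nothing else contributes.
Positive (K, R): R1, R3, R5, R6, K8, R11, K21 → +7.
Negative (D, E): D9, D10, E17, D18 → −4.
Net charge = (+7) + (−4) = +3.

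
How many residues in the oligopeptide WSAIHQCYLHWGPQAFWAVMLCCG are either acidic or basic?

Acidic: D, E. Basic: H, K, R.
Acidic residues here: none (0).
Basic residues here: H5, H10 (2).
The two groups share no amino acid, so total = 0 + 2 = 2.

2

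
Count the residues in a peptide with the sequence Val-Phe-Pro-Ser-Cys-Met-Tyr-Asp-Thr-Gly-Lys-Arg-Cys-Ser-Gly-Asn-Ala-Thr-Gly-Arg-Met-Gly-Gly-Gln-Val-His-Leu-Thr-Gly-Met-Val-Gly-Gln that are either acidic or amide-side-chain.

4

Acidic: D, E. Amide-side-chain: N, Q.
Acidic residues here: Asp8 (1).
Amide-side-chain residues here: Asn16, Gln24, Gln33 (3).
The two groups share no amino acid, so total = 1 + 3 = 4.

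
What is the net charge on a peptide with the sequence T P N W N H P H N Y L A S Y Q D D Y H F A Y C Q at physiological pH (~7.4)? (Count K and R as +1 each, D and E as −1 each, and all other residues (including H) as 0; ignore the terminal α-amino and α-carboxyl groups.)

Positive (K, R): none → +0.
Negative (D, E): D16, D17 → −2.
Net charge = (+0) + (−2) = −2.

-2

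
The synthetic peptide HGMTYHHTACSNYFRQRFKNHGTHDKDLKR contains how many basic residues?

The basic amino acids are Lys (K), Arg (R), and His (H).
Matching residues: H1, H6, H7, R15, R17, K19, H21, H24, K26, K29, R30.

11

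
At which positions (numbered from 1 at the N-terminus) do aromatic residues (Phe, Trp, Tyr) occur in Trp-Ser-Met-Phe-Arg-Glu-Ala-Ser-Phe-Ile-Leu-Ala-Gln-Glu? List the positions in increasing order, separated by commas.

1, 4, 9

Matching residues: Trp1, Phe4, Phe9.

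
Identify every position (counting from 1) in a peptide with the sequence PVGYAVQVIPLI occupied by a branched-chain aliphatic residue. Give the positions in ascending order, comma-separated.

2, 6, 8, 9, 11, 12

Matching residues: V2, V6, V8, I9, L11, I12.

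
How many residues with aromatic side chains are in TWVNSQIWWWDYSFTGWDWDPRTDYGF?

Phenylalanine (F), tryptophan (W), and tyrosine (Y) have aromatic ring side chains.
Matching residues: W2, W8, W9, W10, Y12, F14, W17, W19, Y25, F27.

10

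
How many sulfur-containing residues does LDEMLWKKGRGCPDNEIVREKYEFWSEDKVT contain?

Only Cys (C) and Met (M) have a sulfur atom in the side chain.
Matching residues: M4, C12.

2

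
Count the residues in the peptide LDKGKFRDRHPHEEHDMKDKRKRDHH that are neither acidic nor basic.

Acidic: D, E. Basic: K, R, H. All other residues are neither.
Matching residues: L1, G4, F6, P11, M17.

5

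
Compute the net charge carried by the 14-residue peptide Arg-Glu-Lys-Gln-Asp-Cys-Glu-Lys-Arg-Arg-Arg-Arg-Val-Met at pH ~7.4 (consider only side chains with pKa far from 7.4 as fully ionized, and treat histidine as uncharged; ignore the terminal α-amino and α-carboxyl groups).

+4

Near pH 7.4, K and R contribute +1 each, D and E contribute −1 each, and every other side chain (His included, as stated) is uncharged.
Positive (K, R): Arg1, Lys3, Lys8, Arg9, Arg10, Arg11, Arg12 → +7.
Negative (D, E): Glu2, Asp5, Glu7 → −3.
Net charge = (+7) + (−3) = +4.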